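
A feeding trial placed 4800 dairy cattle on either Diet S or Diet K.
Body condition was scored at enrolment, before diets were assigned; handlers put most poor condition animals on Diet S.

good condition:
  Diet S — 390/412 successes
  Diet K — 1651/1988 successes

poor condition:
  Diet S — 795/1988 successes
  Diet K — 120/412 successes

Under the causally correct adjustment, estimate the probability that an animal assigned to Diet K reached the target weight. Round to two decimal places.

0.56

Diet S is higher inside every starting body condition stratum but Diet K is higher in aggregate. Whether to stratify depends on how starting body condition relates to the diet.
Starting body condition differs across diets for reasons unrelated to any effect of the diet itself, and it separately predicts the outcome — a classic confounder. We must compare within starting body condition levels.
Standardising Diet K to the population starting body condition mix: 0.500·1651/1988 + 0.500·120/412 = 0.561.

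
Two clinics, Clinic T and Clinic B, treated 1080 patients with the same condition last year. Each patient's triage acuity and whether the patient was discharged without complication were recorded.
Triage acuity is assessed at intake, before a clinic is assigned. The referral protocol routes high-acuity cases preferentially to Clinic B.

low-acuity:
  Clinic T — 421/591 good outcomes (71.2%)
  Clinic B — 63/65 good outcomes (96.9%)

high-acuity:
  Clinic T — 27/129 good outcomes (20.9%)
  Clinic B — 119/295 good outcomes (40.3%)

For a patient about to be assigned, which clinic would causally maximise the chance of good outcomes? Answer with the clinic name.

Nothing the clinic does changes triage acuity; the imbalance is an allocation artefact. With triage acuity also predicting the outcome, the pooled figure is confounded, and the within-stratum comparison is the causal one.
Within each level — low-acuity: 71.2% vs 96.9%; high-acuity: 20.9% vs 40.3% — Clinic B is higher every time.

Clinic B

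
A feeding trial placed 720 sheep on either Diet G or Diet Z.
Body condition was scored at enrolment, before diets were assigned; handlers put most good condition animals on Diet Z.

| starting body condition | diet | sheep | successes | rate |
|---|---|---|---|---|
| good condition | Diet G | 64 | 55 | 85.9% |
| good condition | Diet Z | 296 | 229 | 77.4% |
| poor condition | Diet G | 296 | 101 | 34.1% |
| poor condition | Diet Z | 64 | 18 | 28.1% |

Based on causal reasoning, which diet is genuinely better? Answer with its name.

Starting body condition satisfies the back-door criterion: it is not a descendant of the diet, and it blocks the spurious path from diet to outcome. Adjusting for it (i.e., using the within-starting body condition rates) gives the causal effect.
Within each level — good condition: 85.9% vs 77.4%; poor condition: 34.1% vs 28.1% — Diet G is higher every time.

Diet G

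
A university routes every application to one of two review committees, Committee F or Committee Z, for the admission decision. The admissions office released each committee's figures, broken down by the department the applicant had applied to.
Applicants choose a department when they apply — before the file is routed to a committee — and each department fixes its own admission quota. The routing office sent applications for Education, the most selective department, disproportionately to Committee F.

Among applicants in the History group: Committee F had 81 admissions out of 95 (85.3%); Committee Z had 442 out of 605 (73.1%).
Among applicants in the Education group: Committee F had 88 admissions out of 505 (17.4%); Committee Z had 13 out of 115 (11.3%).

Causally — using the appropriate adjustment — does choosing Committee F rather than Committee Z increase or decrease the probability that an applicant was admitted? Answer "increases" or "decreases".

The imbalance in department arose from how applicants were allocated, not from anything the review committee did; and department independently affects the outcome. The pooled gap is confounded — condition on department.
Within each level — History: 85.3% vs 73.1%; Education: 17.4% vs 11.3% — Committee F is higher every time.

increases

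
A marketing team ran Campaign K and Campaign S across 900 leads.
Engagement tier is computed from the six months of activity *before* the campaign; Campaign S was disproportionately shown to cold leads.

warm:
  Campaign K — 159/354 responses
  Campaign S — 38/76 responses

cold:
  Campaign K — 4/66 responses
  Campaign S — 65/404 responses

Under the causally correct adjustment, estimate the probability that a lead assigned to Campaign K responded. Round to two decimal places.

0.25

Engagement tier differs across campaigns for reasons unrelated to any effect of the campaign itself, and it separately predicts the outcome — a classic confounder. We must compare within engagement tier levels.
Standardising Campaign K to the population engagement tier mix: 0.478·159/354 + 0.522·4/66 = 0.246.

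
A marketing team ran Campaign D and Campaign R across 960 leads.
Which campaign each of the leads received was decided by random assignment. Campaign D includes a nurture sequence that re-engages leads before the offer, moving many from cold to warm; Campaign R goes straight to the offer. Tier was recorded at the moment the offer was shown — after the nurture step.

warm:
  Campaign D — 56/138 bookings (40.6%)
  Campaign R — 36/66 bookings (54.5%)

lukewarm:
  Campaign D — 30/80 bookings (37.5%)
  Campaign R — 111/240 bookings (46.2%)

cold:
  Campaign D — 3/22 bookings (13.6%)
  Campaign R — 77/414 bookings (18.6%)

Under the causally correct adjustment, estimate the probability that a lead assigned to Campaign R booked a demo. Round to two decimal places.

Within every engagement tier level Campaign R has the higher rate, yet pooled Campaign D does — Simpson's reversal.
Engagement tier is downstream of the campaign. One should not condition on a consequence of treatment, so the overall rates are the right comparison.
So P(outcome | do(Campaign R)) is just the pooled rate for Campaign R: 224/720 = 0.311.

0.31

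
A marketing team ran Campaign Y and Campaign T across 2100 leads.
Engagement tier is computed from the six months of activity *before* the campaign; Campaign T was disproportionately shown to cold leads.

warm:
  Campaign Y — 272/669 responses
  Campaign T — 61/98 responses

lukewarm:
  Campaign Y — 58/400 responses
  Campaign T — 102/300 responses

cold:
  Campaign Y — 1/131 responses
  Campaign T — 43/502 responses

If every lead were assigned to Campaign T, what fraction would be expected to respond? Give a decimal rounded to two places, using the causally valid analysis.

Engagement tier differs across campaigns for reasons unrelated to any effect of the campaign itself, and it separately predicts the outcome — a classic confounder. We must compare within engagement tier levels.
Standardising Campaign T to the population engagement tier mix: 0.365·61/98 + 0.333·102/300 + 0.301·43/502 = 0.366.

0.37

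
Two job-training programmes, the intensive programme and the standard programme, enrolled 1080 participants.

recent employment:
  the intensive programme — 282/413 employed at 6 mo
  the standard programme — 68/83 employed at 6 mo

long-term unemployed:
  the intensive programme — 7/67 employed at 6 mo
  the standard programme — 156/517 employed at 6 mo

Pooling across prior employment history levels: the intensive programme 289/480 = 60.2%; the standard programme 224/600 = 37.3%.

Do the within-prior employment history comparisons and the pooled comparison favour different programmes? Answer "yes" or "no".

yes

Within each prior employment history level (recent employment 68.3% vs 81.9%; long-term unemployed 10.4% vs 30.2%), the standard programme has the higher rate every time. Pooled: 60.2% vs 37.3% — the intensive programme has the higher rate overall. The two comparisons disagree.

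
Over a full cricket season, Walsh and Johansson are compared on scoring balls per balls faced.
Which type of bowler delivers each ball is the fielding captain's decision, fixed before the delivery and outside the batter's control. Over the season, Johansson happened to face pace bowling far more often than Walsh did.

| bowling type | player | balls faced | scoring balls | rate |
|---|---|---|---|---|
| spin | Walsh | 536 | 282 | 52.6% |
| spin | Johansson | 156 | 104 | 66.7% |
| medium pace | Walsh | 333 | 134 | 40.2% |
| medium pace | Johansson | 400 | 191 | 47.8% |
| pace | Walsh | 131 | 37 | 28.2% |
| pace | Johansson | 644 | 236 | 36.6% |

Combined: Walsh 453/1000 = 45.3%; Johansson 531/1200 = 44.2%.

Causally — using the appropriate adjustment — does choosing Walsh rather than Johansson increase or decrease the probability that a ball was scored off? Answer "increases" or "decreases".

Johansson is higher inside every bowling type stratum but Walsh is higher in aggregate. Whether to stratify depends on how bowling type relates to the player.
Nothing the player does changes bowling type; the imbalance is an allocation artefact. With bowling type also predicting the outcome, the pooled figure is confounded, and the within-stratum comparison is the causal one.
Within each level — spin: 52.6% vs 66.7%; medium pace: 40.2% vs 47.8%; pace: 28.2% vs 36.6% — Johansson is higher every time.

decreases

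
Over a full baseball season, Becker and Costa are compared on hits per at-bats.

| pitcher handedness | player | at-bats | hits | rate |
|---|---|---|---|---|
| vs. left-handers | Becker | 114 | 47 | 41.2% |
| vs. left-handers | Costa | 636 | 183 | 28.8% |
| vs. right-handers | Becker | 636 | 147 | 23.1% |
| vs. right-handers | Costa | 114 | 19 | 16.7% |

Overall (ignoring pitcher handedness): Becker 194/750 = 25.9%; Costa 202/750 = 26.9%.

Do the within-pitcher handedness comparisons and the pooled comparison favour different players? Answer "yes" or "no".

yes

Within each pitcher handedness level (vs. left-handers 41.2% vs 28.8%; vs. right-handers 23.1% vs 16.7%), Becker has the higher rate every time. Pooled: 25.9% vs 26.9% — Costa has the higher rate overall. The two comparisons disagree.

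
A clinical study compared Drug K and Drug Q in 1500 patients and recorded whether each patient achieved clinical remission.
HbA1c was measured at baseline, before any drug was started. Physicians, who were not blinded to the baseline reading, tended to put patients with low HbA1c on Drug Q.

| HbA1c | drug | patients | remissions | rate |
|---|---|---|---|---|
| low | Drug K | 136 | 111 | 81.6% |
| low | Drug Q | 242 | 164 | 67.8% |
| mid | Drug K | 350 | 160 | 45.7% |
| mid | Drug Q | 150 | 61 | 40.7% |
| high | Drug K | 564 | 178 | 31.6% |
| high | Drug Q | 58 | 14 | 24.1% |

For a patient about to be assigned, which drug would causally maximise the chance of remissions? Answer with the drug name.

Drug K

Within every HbA1c level Drug K has the higher rate, yet pooled Drug Q does — Simpson's reversal.
HbA1c satisfies the back-door criterion: it is not a descendant of the drug, and it blocks the spurious path from drug to outcome. Adjusting for it (i.e., using the within-HbA1c rates) gives the causal effect.
Within each level — low: 81.6% vs 67.8%; mid: 45.7% vs 40.7%; high: 31.6% vs 24.1% — Drug K is higher every time.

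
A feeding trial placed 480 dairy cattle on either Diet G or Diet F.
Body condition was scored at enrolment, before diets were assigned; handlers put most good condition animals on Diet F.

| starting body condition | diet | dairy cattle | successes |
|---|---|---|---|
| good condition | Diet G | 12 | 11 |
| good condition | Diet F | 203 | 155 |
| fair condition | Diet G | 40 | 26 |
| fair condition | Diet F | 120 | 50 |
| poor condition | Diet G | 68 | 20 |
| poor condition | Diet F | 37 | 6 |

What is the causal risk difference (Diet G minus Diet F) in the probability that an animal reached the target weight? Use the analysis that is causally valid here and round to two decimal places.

+0.18

Here starting body condition is a common cause — it drives both which diet a case falls under and the outcome. The crude comparison mixes populations; the stratum-specific rates are the causally relevant ones.
Adjusting over the population distribution of starting body condition: 0.448·(0.917−0.764) + 0.333·(0.650−0.417) + 0.219·(0.294−0.162) = +0.175.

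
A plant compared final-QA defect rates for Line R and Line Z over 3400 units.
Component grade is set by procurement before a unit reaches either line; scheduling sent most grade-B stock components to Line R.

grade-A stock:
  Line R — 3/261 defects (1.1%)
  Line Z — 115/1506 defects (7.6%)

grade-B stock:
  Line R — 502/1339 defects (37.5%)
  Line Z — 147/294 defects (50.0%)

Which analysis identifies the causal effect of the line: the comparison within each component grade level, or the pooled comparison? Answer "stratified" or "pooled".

stratified

Within every component grade level Line R has the lower rate, yet pooled Line Z does — Simpson's reversal.
Component grade differs across lines for reasons unrelated to any effect of the line itself, and it separately predicts the outcome — a classic confounder. We must compare within component grade levels.
Within each level — grade-A stock: 1.1% vs 7.6%; grade-B stock: 37.5% vs 50.0% — Line R is lower every time.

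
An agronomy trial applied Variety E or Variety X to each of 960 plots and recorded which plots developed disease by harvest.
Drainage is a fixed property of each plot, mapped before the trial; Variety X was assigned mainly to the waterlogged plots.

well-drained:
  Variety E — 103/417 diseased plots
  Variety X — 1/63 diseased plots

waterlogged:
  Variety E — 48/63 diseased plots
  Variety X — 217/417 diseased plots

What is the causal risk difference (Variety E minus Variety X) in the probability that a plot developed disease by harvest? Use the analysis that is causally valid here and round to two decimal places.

Since field drainage is a pre-existing factor (not a product of the variety) and it affects the outcome on its own, it is a confounder. The stratified rates, not the pooled rate, identify the causal effect.
Adjusting over the population distribution of field drainage: 0.500·(0.247−0.016) + 0.500·(0.762−0.520) = +0.236.

+0.24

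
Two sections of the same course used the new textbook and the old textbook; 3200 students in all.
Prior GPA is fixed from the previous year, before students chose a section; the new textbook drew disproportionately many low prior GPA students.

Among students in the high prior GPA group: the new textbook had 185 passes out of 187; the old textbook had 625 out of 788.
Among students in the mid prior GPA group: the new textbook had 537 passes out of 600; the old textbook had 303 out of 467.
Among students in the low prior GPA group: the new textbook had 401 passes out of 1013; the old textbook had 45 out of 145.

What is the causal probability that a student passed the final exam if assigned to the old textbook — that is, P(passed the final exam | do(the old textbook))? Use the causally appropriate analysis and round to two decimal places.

0.57

Since prior GPA band is a pre-existing factor (not a product of the teaching method) and it affects the outcome on its own, it is a confounder. The stratified rates, not the pooled rate, identify the causal effect.
Standardising the old textbook to the population prior GPA band mix: 0.305·625/788 + 0.333·303/467 + 0.362·45/145 = 0.570.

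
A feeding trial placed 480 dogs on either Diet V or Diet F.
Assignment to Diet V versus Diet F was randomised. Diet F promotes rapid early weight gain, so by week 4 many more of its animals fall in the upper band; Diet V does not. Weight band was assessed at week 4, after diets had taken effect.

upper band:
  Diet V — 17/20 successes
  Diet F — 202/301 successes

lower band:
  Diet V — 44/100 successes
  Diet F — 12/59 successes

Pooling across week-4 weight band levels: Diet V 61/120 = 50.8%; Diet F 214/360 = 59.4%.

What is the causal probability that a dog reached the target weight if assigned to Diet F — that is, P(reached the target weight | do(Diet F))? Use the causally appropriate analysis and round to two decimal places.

0.59

Stratifying would compare diets among dogs the diets themselves sorted into week-4 weight band groups — a form of selection on an intermediate. The unconditioned pooled rates give the total causal effect.
So P(outcome | do(Diet F)) is just the pooled rate for Diet F: 214/360 = 0.594.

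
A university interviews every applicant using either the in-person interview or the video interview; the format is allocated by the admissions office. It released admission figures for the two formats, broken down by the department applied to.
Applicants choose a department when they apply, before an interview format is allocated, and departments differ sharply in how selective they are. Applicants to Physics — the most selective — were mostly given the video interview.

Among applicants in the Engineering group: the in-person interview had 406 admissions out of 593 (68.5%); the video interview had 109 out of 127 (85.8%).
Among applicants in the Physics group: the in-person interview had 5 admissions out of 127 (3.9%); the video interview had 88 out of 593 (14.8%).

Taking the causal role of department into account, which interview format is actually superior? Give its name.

the video interview

Since department is a pre-existing factor (not a product of the interview format) and it affects the outcome on its own, it is a confounder. The stratified rates, not the pooled rate, identify the causal effect.
Within each level — Engineering: 68.5% vs 85.8%; Physics: 3.9% vs 14.8% — the video interview is higher every time.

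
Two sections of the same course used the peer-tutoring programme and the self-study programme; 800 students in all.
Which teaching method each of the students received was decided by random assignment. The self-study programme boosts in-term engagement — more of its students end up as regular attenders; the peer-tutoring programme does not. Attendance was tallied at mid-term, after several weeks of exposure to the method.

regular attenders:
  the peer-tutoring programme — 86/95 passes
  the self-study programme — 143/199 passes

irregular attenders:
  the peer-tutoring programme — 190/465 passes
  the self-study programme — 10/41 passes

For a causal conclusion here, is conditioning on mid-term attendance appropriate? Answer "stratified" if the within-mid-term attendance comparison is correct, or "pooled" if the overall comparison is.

pooled

Stratifying would compare teaching methods among students the teaching methods themselves sorted into mid-term attendance groups — a form of selection on an intermediate. The unconditioned pooled rates give the total causal effect.
Pooled: the peer-tutoring programme 49.3% vs the self-study programme 63.7%; the self-study programme is higher overall.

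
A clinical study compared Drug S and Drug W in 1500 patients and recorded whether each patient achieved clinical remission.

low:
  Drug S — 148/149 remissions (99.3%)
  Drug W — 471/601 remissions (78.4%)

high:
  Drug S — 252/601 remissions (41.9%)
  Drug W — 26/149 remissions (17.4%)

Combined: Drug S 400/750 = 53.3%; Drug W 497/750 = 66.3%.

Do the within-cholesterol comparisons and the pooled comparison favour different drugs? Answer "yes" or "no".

Within each cholesterol level (low 99.3% vs 78.4%; high 41.9% vs 17.4%), Drug S has the higher rate every time. Pooled: 53.3% vs 66.3% — Drug W has the higher rate overall. The two comparisons disagree.

yes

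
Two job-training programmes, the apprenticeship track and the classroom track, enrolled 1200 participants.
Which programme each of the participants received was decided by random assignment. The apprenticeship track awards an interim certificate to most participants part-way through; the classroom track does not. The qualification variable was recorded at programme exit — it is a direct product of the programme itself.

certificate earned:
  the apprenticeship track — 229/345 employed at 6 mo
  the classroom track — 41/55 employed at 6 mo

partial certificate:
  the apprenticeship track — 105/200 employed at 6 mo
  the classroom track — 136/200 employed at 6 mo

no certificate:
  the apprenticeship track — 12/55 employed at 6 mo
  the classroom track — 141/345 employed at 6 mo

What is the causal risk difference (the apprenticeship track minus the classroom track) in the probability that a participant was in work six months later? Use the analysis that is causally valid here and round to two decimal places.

+0.05

Qualification attained during the programme is downstream of the programme. One should not condition on a consequence of treatment, so the overall rates are the right comparison.
The causal difference is the pooled difference: 0.577 − 0.530 = +0.047.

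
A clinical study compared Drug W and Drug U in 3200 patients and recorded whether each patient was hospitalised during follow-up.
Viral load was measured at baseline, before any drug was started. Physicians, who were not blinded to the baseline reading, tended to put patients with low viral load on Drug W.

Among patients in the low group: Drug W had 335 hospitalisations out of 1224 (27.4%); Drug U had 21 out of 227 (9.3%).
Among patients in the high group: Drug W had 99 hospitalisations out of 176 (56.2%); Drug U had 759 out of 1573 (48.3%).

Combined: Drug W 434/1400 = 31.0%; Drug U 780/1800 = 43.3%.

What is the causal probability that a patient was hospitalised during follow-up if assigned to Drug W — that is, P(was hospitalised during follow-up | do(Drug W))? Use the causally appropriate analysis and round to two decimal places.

0.43

Drug U is lower inside every viral load stratum but Drug W is lower in aggregate. Whether to stratify depends on how viral load relates to the drug.
Here viral load is a common cause — it drives both which drug a case falls under and the outcome. The crude comparison mixes populations; the stratum-specific rates are the causally relevant ones.
Standardising Drug W to the population viral load mix: 0.453·335/1224 + 0.547·99/176 = 0.432.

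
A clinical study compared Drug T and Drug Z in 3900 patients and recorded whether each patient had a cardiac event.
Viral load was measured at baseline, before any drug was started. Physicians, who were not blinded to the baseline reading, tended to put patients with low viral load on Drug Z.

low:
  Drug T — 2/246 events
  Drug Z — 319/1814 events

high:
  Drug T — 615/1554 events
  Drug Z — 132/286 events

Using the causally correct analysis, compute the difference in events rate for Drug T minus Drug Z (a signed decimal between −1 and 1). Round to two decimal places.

-0.12

Drug T is lower inside every viral load stratum but Drug Z is lower in aggregate. Whether to stratify depends on how viral load relates to the drug.
Nothing the drug does changes viral load; the imbalance is an allocation artefact. With viral load also predicting the outcome, the pooled figure is confounded, and the within-stratum comparison is the causal one.
Adjusting over the population distribution of viral load: 0.528·(0.008−0.176) + 0.472·(0.396−0.462) = -0.120.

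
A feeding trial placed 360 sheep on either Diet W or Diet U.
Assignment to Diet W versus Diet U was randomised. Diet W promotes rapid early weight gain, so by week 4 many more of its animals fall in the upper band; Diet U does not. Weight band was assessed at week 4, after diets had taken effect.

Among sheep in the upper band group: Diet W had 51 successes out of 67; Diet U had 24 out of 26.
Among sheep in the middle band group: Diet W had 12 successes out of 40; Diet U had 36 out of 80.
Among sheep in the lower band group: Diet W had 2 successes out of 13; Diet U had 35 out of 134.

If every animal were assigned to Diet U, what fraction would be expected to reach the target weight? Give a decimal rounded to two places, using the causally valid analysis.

0.40

Week-4 weight band lies on the pathway diet → week-4 weight band → outcome, so adjusting for it blocks the indirect effect. For the total causal effect of diet, use the unadjusted pooled rates.
So P(outcome | do(Diet U)) is just the pooled rate for Diet U: 95/240 = 0.396.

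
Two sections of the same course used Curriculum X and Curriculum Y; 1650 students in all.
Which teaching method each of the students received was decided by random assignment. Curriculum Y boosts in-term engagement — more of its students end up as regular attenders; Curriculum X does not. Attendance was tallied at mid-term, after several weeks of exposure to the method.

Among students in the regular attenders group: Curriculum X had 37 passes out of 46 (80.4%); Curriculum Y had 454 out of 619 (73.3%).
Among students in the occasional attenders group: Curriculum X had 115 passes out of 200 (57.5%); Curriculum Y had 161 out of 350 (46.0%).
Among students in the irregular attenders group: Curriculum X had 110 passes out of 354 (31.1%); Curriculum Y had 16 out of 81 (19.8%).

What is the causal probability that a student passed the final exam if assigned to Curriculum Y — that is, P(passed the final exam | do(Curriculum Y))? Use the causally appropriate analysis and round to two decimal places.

Within every mid-term attendance level Curriculum X has the higher rate, yet pooled Curriculum Y does — Simpson's reversal.
Stratifying would compare teaching methods among students the teaching methods themselves sorted into mid-term attendance groups — a form of selection on an intermediate. The unconditioned pooled rates give the total causal effect.
So P(outcome | do(Curriculum Y)) is just the pooled rate for Curriculum Y: 631/1050 = 0.601.

0.60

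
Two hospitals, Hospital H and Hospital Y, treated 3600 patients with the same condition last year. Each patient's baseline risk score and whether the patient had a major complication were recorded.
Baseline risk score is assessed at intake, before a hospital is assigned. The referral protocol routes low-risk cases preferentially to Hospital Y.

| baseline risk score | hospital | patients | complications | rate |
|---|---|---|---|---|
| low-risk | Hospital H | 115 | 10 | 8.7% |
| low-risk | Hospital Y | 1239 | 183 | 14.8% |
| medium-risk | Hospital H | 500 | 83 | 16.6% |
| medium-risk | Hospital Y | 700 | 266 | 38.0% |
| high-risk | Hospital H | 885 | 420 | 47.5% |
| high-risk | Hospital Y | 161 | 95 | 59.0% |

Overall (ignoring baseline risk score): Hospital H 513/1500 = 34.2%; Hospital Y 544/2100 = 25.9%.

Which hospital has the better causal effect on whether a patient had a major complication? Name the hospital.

The stratified and pooled comparisons disagree (Hospital H wins within each baseline risk score; Hospital Y wins overall), so the answer turns on the causal role of baseline risk score.
Baseline risk score is set before the hospital has any effect — it is not caused by the hospital — and it independently drives the outcome. That makes it a confounder, so the causal comparison is within baseline risk score levels.
Within each level — low-risk: 8.7% vs 14.8%; medium-risk: 16.6% vs 38.0%; high-risk: 47.5% vs 59.0% — Hospital H is lower every time.

Hospital H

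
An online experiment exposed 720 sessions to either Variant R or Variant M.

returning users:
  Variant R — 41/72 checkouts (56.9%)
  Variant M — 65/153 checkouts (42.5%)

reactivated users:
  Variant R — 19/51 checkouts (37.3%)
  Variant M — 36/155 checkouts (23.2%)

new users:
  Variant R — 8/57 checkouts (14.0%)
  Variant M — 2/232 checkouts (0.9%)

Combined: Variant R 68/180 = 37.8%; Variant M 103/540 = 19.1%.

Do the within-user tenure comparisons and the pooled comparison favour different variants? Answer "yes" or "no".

no

Within each user tenure level (returning users 56.9% vs 42.5%; reactivated users 37.3% vs 23.2%; new users 14.0% vs 0.9%), Variant R has the higher rate every time. Pooled: 37.8% vs 19.1% — Variant R has the higher rate overall. They agree.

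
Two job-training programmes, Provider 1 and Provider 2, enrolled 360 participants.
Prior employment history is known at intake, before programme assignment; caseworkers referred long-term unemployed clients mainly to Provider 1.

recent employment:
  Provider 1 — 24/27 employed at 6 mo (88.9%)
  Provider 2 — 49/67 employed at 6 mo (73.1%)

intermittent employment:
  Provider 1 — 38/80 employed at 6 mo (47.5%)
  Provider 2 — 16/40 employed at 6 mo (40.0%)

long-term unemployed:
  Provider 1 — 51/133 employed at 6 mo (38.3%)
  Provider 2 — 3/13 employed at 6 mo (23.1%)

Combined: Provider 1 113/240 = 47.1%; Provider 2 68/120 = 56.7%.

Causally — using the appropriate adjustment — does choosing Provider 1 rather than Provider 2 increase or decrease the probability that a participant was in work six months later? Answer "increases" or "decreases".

increases

Within every prior employment history level Provider 1 has the higher rate, yet pooled Provider 2 does — Simpson's reversal.
Nothing the programme does changes prior employment history; the imbalance is an allocation artefact. With prior employment history also predicting the outcome, the pooled figure is confounded, and the within-stratum comparison is the causal one.
Within each level — recent employment: 88.9% vs 73.1%; intermittent employment: 47.5% vs 40.0%; long-term unemployed: 38.3% vs 23.1% — Provider 1 is higher every time.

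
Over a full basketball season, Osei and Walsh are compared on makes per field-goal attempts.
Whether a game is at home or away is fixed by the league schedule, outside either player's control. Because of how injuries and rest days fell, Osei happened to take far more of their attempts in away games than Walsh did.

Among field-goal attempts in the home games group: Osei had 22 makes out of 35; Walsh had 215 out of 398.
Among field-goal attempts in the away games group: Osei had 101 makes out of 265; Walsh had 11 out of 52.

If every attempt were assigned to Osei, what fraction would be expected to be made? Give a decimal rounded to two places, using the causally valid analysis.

0.52

The imbalance in game venue arose from how field-goal attempts were allocated, not from anything the player did; and game venue independently affects the outcome. The pooled gap is confounded — condition on game venue.
Standardising Osei to the population game venue mix: 0.577·22/35 + 0.423·101/265 = 0.524.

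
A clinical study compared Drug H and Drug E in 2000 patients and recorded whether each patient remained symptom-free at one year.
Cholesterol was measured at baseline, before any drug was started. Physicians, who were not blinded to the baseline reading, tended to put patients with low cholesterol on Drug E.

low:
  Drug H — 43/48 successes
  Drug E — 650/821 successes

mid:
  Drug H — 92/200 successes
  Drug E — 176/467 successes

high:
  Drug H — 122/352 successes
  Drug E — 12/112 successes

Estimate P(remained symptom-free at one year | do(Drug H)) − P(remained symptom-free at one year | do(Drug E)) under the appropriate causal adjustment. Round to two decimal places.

+0.13

The cholesterol-specific comparison favours Drug H throughout, but the pooled figures favour Drug E. The question is whether to condition on cholesterol.
Cholesterol is set before the drug has any effect — it is not caused by the drug — and it independently drives the outcome. That makes it a confounder, so the causal comparison is within cholesterol levels.
Adjusting over the population distribution of cholesterol: 0.434·(0.896−0.792) + 0.334·(0.460−0.377) + 0.232·(0.347−0.107) = +0.129.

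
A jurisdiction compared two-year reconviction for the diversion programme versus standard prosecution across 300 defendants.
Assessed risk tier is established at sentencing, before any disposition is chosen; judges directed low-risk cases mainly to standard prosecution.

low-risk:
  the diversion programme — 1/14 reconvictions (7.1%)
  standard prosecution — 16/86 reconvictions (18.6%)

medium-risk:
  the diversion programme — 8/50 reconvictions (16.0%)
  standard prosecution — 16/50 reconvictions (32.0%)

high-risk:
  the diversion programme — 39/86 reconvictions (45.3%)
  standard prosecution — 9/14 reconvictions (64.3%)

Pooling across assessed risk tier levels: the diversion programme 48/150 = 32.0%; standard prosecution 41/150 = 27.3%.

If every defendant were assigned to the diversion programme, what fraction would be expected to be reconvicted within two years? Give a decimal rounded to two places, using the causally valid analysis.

Nothing the disposition does changes assessed risk tier; the imbalance is an allocation artefact. With assessed risk tier also predicting the outcome, the pooled figure is confounded, and the within-stratum comparison is the causal one.
Standardising the diversion programme to the population assessed risk tier mix: 0.333·1/14 + 0.333·8/50 + 0.333·39/86 = 0.228.

0.23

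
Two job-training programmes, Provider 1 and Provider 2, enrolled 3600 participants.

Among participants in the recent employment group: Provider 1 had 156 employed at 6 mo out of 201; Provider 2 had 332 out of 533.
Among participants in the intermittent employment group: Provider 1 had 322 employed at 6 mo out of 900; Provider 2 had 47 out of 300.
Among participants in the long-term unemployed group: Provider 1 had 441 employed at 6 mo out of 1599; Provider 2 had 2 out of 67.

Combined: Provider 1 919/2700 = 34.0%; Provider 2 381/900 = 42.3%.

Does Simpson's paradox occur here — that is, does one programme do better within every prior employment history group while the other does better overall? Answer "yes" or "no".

yes

Within each prior employment history level (recent employment 77.6% vs 62.3%; intermittent employment 35.8% vs 15.7%; long-term unemployed 27.6% vs 3.0%), Provider 1 has the higher rate every time. Pooled: 34.0% vs 42.3% — Provider 2 has the higher rate overall. The two comparisons disagree.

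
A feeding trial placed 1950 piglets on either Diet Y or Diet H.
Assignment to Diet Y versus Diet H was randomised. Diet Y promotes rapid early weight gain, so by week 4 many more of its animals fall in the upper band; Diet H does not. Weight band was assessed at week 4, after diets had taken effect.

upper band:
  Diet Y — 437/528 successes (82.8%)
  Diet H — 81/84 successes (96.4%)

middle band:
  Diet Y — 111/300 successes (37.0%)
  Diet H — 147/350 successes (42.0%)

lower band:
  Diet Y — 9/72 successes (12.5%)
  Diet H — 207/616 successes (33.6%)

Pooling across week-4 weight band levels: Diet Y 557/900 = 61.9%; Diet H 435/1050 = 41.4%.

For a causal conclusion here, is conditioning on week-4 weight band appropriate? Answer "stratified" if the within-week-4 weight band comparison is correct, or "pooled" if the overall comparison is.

pooled

The distribution of week-4 weight band is itself part of what the diet does — it is an intermediate outcome. Holding it fixed would remove that part of the effect; the total effect is the pooled difference.
Pooled: Diet Y 61.9% vs Diet H 41.4%; Diet Y is higher overall.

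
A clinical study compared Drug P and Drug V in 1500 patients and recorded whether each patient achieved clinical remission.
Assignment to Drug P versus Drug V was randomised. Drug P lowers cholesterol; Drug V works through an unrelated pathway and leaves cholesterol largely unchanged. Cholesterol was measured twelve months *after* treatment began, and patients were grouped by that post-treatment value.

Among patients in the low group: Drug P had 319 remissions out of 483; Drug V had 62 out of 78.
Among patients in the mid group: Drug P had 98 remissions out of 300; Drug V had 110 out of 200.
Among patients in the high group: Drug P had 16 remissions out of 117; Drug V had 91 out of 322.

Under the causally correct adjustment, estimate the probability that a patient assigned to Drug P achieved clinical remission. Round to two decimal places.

Stratifying would compare drugs among patients the drugs themselves sorted into cholesterol groups — a form of selection on an intermediate. The unconditioned pooled rates give the total causal effect.
So P(outcome | do(Drug P)) is just the pooled rate for Drug P: 433/900 = 0.481.

0.48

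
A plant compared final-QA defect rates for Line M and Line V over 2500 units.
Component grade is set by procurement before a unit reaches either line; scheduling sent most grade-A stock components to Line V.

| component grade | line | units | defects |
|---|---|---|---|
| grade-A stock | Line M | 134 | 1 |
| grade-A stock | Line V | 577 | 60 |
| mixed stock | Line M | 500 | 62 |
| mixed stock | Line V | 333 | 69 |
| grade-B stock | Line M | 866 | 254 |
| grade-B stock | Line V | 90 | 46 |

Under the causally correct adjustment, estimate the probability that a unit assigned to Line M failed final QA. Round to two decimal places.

0.16

Within every component grade level Line M has the lower rate, yet pooled Line V does — Simpson's reversal.
The imbalance in component grade arose from how units were allocated, not from anything the line did; and component grade independently affects the outcome. The pooled gap is confounded — condition on component grade.
Standardising Line M to the population component grade mix: 0.284·1/134 + 0.333·62/500 + 0.382·254/866 = 0.156.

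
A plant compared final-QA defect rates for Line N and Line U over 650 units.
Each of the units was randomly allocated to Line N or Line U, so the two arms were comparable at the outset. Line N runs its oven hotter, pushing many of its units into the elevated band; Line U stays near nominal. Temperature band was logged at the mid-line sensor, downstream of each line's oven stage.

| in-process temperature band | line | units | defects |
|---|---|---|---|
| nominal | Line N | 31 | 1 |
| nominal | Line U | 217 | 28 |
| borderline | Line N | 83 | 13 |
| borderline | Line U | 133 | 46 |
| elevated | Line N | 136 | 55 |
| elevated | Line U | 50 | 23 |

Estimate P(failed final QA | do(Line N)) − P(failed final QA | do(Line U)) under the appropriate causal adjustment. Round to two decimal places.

The distribution of in-process temperature band is itself part of what the line does — it is an intermediate outcome. Holding it fixed would remove that part of the effect; the total effect is the pooled difference.
The causal difference is the pooled difference: 0.276 − 0.242 = +0.034.

+0.03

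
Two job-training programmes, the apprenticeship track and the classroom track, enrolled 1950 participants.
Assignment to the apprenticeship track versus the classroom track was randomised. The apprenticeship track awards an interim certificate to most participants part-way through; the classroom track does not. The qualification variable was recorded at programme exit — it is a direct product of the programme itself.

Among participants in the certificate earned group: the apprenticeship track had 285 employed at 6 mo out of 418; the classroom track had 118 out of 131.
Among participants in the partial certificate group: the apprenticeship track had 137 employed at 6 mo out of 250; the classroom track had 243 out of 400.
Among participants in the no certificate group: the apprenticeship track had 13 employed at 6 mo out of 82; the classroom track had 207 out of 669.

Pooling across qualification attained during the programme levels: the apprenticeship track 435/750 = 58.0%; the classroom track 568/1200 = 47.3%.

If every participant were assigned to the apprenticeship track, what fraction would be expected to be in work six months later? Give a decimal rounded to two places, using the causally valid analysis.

Qualification attained during the programme is downstream of the programme. One should not condition on a consequence of treatment, so the overall rates are the right comparison.
So P(outcome | do(the apprenticeship track)) is just the pooled rate for the apprenticeship track: 435/750 = 0.580.

0.58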